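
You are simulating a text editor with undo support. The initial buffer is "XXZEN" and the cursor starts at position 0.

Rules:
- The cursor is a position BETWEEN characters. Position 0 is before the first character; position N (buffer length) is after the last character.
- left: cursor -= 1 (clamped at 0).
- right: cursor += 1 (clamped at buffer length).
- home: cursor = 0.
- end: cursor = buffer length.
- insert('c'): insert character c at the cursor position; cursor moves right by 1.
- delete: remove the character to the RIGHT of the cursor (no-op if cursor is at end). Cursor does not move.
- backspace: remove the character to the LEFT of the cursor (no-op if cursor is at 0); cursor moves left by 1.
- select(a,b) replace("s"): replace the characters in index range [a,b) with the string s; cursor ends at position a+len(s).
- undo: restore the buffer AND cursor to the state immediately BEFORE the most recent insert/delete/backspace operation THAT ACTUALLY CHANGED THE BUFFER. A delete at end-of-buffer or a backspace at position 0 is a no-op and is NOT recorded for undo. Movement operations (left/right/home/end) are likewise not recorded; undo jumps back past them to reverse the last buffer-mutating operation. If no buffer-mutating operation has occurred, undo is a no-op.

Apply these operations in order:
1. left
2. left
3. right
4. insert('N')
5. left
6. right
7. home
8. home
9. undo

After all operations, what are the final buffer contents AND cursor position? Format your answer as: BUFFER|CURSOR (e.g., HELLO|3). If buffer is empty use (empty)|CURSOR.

Answer: XXZEN|1

Derivation:
After op 1 (left): buf='XXZEN' cursor=0
After op 2 (left): buf='XXZEN' cursor=0
After op 3 (right): buf='XXZEN' cursor=1
After op 4 (insert('N')): buf='XNXZEN' cursor=2
After op 5 (left): buf='XNXZEN' cursor=1
After op 6 (right): buf='XNXZEN' cursor=2
After op 7 (home): buf='XNXZEN' cursor=0
After op 8 (home): buf='XNXZEN' cursor=0
After op 9 (undo): buf='XXZEN' cursor=1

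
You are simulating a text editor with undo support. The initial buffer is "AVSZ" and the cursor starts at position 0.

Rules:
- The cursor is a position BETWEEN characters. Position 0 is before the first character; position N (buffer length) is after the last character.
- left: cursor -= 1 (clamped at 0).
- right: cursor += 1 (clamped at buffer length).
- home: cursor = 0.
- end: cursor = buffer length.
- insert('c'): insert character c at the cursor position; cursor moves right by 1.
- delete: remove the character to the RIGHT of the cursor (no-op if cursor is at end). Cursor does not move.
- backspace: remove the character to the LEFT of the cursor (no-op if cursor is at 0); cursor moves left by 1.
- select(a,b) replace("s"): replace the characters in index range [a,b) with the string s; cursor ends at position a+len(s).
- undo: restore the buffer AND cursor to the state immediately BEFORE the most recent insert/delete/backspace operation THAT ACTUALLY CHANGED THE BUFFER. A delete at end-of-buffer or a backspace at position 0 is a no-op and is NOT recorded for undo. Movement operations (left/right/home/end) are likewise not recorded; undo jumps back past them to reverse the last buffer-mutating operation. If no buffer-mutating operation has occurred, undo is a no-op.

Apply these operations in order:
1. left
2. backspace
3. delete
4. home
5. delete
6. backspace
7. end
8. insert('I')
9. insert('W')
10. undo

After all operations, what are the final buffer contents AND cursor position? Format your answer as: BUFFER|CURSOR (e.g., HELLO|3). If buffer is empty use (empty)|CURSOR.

After op 1 (left): buf='AVSZ' cursor=0
After op 2 (backspace): buf='AVSZ' cursor=0
After op 3 (delete): buf='VSZ' cursor=0
After op 4 (home): buf='VSZ' cursor=0
After op 5 (delete): buf='SZ' cursor=0
After op 6 (backspace): buf='SZ' cursor=0
After op 7 (end): buf='SZ' cursor=2
After op 8 (insert('I')): buf='SZI' cursor=3
After op 9 (insert('W')): buf='SZIW' cursor=4
After op 10 (undo): buf='SZI' cursor=3

Answer: SZI|3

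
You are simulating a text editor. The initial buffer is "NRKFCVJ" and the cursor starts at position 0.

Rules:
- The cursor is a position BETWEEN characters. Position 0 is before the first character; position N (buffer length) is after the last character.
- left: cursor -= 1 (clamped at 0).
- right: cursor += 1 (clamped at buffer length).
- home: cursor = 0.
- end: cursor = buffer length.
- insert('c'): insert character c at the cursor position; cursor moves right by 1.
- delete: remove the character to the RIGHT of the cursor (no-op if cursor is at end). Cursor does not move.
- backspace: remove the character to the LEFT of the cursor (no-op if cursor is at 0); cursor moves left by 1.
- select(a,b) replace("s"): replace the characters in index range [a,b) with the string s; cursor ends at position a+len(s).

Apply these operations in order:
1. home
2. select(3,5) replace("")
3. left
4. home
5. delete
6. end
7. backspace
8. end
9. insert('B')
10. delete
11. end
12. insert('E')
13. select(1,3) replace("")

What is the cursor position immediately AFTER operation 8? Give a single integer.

Answer: 3

Derivation:
After op 1 (home): buf='NRKFCVJ' cursor=0
After op 2 (select(3,5) replace("")): buf='NRKVJ' cursor=3
After op 3 (left): buf='NRKVJ' cursor=2
After op 4 (home): buf='NRKVJ' cursor=0
After op 5 (delete): buf='RKVJ' cursor=0
After op 6 (end): buf='RKVJ' cursor=4
After op 7 (backspace): buf='RKV' cursor=3
After op 8 (end): buf='RKV' cursor=3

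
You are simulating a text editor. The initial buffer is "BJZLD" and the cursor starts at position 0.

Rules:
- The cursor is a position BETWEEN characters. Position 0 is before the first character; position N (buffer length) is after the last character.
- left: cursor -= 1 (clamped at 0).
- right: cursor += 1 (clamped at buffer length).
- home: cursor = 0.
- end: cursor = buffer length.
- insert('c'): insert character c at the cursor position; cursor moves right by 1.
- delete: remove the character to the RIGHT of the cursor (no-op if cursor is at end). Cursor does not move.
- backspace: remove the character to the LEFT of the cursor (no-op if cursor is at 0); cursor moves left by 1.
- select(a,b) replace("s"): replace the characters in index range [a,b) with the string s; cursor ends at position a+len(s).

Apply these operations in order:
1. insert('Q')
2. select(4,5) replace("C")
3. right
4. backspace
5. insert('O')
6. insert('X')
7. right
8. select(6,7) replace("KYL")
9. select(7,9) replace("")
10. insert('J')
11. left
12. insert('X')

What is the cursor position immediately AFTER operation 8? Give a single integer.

Answer: 9

Derivation:
After op 1 (insert('Q')): buf='QBJZLD' cursor=1
After op 2 (select(4,5) replace("C")): buf='QBJZCD' cursor=5
After op 3 (right): buf='QBJZCD' cursor=6
After op 4 (backspace): buf='QBJZC' cursor=5
After op 5 (insert('O')): buf='QBJZCO' cursor=6
After op 6 (insert('X')): buf='QBJZCOX' cursor=7
After op 7 (right): buf='QBJZCOX' cursor=7
After op 8 (select(6,7) replace("KYL")): buf='QBJZCOKYL' cursor=9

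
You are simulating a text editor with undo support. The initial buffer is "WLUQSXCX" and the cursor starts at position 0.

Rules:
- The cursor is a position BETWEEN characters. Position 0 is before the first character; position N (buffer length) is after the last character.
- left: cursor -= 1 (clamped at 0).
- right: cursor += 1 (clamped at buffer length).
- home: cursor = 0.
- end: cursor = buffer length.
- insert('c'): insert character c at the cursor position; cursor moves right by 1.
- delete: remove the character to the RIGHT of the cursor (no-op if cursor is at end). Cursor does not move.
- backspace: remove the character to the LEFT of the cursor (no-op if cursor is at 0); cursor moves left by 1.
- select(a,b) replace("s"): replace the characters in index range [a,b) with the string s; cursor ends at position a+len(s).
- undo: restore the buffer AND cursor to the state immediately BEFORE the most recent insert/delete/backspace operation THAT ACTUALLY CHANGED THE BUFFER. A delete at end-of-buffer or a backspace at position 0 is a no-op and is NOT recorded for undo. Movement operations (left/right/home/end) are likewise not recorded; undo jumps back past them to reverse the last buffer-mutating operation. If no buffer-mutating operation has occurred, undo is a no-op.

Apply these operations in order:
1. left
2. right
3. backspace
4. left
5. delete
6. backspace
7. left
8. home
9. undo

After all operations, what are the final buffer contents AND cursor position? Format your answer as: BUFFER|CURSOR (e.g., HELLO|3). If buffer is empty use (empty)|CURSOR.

After op 1 (left): buf='WLUQSXCX' cursor=0
After op 2 (right): buf='WLUQSXCX' cursor=1
After op 3 (backspace): buf='LUQSXCX' cursor=0
After op 4 (left): buf='LUQSXCX' cursor=0
After op 5 (delete): buf='UQSXCX' cursor=0
After op 6 (backspace): buf='UQSXCX' cursor=0
After op 7 (left): buf='UQSXCX' cursor=0
After op 8 (home): buf='UQSXCX' cursor=0
After op 9 (undo): buf='LUQSXCX' cursor=0

Answer: LUQSXCX|0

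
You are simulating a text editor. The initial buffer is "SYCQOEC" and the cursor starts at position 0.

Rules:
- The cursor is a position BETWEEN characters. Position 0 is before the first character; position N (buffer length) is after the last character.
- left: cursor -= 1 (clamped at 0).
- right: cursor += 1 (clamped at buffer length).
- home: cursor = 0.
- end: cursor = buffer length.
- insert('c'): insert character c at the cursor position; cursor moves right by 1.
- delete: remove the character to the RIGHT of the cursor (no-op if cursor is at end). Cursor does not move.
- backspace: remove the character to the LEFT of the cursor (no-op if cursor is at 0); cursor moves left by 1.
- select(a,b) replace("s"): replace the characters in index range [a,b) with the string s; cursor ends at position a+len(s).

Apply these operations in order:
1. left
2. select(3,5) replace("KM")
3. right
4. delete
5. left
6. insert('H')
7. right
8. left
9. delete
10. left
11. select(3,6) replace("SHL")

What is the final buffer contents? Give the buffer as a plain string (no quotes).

Answer: SYCSHL

Derivation:
After op 1 (left): buf='SYCQOEC' cursor=0
After op 2 (select(3,5) replace("KM")): buf='SYCKMEC' cursor=5
After op 3 (right): buf='SYCKMEC' cursor=6
After op 4 (delete): buf='SYCKME' cursor=6
After op 5 (left): buf='SYCKME' cursor=5
After op 6 (insert('H')): buf='SYCKMHE' cursor=6
After op 7 (right): buf='SYCKMHE' cursor=7
After op 8 (left): buf='SYCKMHE' cursor=6
After op 9 (delete): buf='SYCKMH' cursor=6
After op 10 (left): buf='SYCKMH' cursor=5
After op 11 (select(3,6) replace("SHL")): buf='SYCSHL' cursor=6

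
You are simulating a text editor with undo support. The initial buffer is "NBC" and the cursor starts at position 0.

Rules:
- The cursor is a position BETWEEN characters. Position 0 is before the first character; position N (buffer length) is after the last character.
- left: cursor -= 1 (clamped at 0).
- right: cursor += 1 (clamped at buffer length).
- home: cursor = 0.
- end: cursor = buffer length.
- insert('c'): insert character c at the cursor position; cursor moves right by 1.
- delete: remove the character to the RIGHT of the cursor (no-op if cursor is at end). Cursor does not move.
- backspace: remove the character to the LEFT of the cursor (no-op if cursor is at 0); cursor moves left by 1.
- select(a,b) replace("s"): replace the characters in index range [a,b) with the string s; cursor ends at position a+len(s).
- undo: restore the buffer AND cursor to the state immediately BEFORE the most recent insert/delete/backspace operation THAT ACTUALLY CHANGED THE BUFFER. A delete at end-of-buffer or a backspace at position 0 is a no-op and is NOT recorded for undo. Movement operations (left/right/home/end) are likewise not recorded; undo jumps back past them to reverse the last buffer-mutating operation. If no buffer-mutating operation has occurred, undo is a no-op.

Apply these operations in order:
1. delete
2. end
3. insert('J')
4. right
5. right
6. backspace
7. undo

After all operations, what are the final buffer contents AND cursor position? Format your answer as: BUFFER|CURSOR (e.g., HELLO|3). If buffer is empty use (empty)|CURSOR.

Answer: BCJ|3

Derivation:
After op 1 (delete): buf='BC' cursor=0
After op 2 (end): buf='BC' cursor=2
After op 3 (insert('J')): buf='BCJ' cursor=3
After op 4 (right): buf='BCJ' cursor=3
After op 5 (right): buf='BCJ' cursor=3
After op 6 (backspace): buf='BC' cursor=2
After op 7 (undo): buf='BCJ' cursor=3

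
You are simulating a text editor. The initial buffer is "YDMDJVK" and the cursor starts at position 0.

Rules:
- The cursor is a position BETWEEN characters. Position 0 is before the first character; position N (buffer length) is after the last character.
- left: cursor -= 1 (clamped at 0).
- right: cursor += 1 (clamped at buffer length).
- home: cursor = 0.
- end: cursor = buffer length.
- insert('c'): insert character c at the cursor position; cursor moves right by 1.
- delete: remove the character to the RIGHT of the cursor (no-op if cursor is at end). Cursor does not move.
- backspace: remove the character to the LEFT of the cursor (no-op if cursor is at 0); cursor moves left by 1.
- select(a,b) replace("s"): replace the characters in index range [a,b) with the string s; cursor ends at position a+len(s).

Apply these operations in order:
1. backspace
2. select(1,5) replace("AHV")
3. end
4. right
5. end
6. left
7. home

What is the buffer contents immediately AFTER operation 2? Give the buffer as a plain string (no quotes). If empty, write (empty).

Answer: YAHVVK

Derivation:
After op 1 (backspace): buf='YDMDJVK' cursor=0
After op 2 (select(1,5) replace("AHV")): buf='YAHVVK' cursor=4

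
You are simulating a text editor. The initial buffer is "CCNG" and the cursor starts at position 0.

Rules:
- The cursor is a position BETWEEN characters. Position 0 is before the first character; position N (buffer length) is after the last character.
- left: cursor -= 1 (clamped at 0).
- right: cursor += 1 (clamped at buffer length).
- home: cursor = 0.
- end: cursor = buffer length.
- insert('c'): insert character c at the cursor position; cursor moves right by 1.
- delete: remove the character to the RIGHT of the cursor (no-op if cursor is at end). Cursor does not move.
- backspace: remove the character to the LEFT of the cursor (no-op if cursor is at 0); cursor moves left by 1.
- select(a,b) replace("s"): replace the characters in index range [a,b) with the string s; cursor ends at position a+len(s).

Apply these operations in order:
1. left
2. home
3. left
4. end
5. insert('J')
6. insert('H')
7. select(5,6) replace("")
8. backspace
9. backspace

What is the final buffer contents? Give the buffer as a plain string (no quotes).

After op 1 (left): buf='CCNG' cursor=0
After op 2 (home): buf='CCNG' cursor=0
After op 3 (left): buf='CCNG' cursor=0
After op 4 (end): buf='CCNG' cursor=4
After op 5 (insert('J')): buf='CCNGJ' cursor=5
After op 6 (insert('H')): buf='CCNGJH' cursor=6
After op 7 (select(5,6) replace("")): buf='CCNGJ' cursor=5
After op 8 (backspace): buf='CCNG' cursor=4
After op 9 (backspace): buf='CCN' cursor=3

Answer: CCN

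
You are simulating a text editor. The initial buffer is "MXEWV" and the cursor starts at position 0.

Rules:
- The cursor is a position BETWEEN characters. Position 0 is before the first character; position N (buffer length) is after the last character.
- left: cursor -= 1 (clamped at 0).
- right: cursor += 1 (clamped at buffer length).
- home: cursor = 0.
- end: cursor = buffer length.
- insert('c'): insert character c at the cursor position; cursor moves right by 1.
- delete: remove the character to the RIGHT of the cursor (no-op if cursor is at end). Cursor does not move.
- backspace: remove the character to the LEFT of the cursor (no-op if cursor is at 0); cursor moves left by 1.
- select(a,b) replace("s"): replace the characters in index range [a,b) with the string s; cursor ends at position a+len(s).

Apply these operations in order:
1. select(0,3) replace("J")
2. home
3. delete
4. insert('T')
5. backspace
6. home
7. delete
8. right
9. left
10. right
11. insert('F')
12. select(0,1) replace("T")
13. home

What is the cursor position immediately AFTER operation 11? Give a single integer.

Answer: 2

Derivation:
After op 1 (select(0,3) replace("J")): buf='JWV' cursor=1
After op 2 (home): buf='JWV' cursor=0
After op 3 (delete): buf='WV' cursor=0
After op 4 (insert('T')): buf='TWV' cursor=1
After op 5 (backspace): buf='WV' cursor=0
After op 6 (home): buf='WV' cursor=0
After op 7 (delete): buf='V' cursor=0
After op 8 (right): buf='V' cursor=1
After op 9 (left): buf='V' cursor=0
After op 10 (right): buf='V' cursor=1
After op 11 (insert('F')): buf='VF' cursor=2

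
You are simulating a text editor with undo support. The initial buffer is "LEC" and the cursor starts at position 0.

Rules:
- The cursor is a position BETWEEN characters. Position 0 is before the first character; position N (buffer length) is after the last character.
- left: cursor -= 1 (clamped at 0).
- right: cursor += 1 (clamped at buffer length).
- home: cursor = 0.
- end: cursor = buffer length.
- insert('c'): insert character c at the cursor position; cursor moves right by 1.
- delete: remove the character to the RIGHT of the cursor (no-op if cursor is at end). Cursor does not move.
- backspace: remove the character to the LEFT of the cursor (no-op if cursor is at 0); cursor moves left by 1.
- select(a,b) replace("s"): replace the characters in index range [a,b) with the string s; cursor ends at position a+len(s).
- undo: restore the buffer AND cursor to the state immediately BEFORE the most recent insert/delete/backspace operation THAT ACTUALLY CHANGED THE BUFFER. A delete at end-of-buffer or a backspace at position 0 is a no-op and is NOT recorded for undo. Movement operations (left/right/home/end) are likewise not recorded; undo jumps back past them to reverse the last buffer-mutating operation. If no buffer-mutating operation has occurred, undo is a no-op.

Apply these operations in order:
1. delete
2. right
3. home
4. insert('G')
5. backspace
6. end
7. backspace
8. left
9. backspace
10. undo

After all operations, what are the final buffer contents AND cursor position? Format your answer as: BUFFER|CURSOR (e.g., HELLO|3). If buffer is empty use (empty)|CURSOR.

Answer: EC|2

Derivation:
After op 1 (delete): buf='EC' cursor=0
After op 2 (right): buf='EC' cursor=1
After op 3 (home): buf='EC' cursor=0
After op 4 (insert('G')): buf='GEC' cursor=1
After op 5 (backspace): buf='EC' cursor=0
After op 6 (end): buf='EC' cursor=2
After op 7 (backspace): buf='E' cursor=1
After op 8 (left): buf='E' cursor=0
After op 9 (backspace): buf='E' cursor=0
After op 10 (undo): buf='EC' cursor=2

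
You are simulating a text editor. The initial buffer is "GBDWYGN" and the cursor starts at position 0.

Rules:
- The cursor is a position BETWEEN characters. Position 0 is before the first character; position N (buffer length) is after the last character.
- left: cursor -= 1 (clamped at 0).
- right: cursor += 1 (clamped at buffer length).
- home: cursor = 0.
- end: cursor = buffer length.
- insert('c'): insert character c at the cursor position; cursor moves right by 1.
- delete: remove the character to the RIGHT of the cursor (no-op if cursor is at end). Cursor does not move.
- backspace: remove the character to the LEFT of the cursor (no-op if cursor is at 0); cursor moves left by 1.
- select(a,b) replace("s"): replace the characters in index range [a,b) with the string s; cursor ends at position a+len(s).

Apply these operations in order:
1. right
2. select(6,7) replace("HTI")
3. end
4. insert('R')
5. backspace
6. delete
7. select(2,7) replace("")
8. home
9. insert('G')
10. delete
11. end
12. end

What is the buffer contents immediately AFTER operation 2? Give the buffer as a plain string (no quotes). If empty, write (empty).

After op 1 (right): buf='GBDWYGN' cursor=1
After op 2 (select(6,7) replace("HTI")): buf='GBDWYGHTI' cursor=9

Answer: GBDWYGHTI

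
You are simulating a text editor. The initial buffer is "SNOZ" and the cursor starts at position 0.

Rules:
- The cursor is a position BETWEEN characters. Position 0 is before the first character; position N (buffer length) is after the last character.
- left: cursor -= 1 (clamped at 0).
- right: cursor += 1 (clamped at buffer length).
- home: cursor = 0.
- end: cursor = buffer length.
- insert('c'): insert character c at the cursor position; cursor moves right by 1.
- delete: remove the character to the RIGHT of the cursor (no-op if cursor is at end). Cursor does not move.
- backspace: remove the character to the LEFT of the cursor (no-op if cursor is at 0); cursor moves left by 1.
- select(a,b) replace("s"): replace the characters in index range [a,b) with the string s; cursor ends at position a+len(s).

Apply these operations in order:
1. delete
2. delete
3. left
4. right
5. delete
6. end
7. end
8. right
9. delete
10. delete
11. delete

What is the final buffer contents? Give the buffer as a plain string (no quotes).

After op 1 (delete): buf='NOZ' cursor=0
After op 2 (delete): buf='OZ' cursor=0
After op 3 (left): buf='OZ' cursor=0
After op 4 (right): buf='OZ' cursor=1
After op 5 (delete): buf='O' cursor=1
After op 6 (end): buf='O' cursor=1
After op 7 (end): buf='O' cursor=1
After op 8 (right): buf='O' cursor=1
After op 9 (delete): buf='O' cursor=1
After op 10 (delete): buf='O' cursor=1
After op 11 (delete): buf='O' cursor=1

Answer: O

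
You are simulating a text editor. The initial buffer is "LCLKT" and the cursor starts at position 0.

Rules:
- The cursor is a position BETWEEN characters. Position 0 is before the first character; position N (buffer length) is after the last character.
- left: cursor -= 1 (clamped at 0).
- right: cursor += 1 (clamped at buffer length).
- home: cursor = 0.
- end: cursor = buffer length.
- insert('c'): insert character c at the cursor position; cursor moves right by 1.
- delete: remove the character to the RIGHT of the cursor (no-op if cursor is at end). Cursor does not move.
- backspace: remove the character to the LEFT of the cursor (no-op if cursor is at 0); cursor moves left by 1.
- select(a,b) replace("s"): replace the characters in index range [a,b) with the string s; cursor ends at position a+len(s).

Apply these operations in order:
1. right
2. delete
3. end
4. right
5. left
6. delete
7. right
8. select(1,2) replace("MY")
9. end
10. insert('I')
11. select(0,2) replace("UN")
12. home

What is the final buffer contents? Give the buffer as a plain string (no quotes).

Answer: UNYKI

Derivation:
After op 1 (right): buf='LCLKT' cursor=1
After op 2 (delete): buf='LLKT' cursor=1
After op 3 (end): buf='LLKT' cursor=4
After op 4 (right): buf='LLKT' cursor=4
After op 5 (left): buf='LLKT' cursor=3
After op 6 (delete): buf='LLK' cursor=3
After op 7 (right): buf='LLK' cursor=3
After op 8 (select(1,2) replace("MY")): buf='LMYK' cursor=3
After op 9 (end): buf='LMYK' cursor=4
After op 10 (insert('I')): buf='LMYKI' cursor=5
After op 11 (select(0,2) replace("UN")): buf='UNYKI' cursor=2
After op 12 (home): buf='UNYKI' cursor=0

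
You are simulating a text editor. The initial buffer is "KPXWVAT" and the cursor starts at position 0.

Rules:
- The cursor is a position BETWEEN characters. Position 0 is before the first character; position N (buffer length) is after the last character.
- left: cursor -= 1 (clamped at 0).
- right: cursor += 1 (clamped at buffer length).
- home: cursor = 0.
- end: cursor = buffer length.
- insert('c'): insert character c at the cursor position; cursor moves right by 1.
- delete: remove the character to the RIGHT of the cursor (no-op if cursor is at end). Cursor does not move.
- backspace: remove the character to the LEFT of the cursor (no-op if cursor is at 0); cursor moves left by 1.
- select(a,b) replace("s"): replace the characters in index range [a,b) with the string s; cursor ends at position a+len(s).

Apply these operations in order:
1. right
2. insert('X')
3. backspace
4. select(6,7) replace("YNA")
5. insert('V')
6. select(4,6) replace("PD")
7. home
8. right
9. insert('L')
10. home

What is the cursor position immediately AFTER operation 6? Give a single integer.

Answer: 6

Derivation:
After op 1 (right): buf='KPXWVAT' cursor=1
After op 2 (insert('X')): buf='KXPXWVAT' cursor=2
After op 3 (backspace): buf='KPXWVAT' cursor=1
After op 4 (select(6,7) replace("YNA")): buf='KPXWVAYNA' cursor=9
After op 5 (insert('V')): buf='KPXWVAYNAV' cursor=10
After op 6 (select(4,6) replace("PD")): buf='KPXWPDYNAV' cursor=6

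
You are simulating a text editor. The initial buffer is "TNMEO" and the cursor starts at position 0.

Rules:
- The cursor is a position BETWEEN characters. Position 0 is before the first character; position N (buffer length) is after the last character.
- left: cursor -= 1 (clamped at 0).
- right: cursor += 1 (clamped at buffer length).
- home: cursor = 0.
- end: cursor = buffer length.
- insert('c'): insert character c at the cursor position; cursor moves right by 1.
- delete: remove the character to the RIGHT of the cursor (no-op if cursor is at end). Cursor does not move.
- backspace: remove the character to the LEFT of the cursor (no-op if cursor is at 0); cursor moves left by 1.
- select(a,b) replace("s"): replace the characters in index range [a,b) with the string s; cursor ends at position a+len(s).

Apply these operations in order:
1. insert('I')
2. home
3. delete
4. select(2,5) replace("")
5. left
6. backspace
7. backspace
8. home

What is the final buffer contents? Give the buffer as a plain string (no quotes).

After op 1 (insert('I')): buf='ITNMEO' cursor=1
After op 2 (home): buf='ITNMEO' cursor=0
After op 3 (delete): buf='TNMEO' cursor=0
After op 4 (select(2,5) replace("")): buf='TN' cursor=2
After op 5 (left): buf='TN' cursor=1
After op 6 (backspace): buf='N' cursor=0
After op 7 (backspace): buf='N' cursor=0
After op 8 (home): buf='N' cursor=0

Answer: N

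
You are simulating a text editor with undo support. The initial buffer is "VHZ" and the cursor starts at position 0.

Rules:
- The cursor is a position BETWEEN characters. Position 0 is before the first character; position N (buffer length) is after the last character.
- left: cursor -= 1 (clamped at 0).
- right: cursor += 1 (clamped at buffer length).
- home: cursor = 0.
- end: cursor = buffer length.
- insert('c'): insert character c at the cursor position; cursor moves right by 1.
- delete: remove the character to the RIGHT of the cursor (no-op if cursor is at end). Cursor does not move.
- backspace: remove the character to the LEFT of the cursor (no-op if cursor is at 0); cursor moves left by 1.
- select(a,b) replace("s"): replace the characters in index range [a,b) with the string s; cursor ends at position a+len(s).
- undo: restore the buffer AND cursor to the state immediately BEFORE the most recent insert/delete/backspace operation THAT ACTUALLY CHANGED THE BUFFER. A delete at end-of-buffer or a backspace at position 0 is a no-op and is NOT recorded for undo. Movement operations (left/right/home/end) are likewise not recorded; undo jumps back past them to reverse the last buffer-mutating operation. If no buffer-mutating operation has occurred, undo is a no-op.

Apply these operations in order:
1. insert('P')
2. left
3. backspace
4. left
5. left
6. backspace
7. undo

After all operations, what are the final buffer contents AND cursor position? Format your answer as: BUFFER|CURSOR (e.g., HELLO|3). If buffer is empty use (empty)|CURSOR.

After op 1 (insert('P')): buf='PVHZ' cursor=1
After op 2 (left): buf='PVHZ' cursor=0
After op 3 (backspace): buf='PVHZ' cursor=0
After op 4 (left): buf='PVHZ' cursor=0
After op 5 (left): buf='PVHZ' cursor=0
After op 6 (backspace): buf='PVHZ' cursor=0
After op 7 (undo): buf='VHZ' cursor=0

Answer: VHZ|0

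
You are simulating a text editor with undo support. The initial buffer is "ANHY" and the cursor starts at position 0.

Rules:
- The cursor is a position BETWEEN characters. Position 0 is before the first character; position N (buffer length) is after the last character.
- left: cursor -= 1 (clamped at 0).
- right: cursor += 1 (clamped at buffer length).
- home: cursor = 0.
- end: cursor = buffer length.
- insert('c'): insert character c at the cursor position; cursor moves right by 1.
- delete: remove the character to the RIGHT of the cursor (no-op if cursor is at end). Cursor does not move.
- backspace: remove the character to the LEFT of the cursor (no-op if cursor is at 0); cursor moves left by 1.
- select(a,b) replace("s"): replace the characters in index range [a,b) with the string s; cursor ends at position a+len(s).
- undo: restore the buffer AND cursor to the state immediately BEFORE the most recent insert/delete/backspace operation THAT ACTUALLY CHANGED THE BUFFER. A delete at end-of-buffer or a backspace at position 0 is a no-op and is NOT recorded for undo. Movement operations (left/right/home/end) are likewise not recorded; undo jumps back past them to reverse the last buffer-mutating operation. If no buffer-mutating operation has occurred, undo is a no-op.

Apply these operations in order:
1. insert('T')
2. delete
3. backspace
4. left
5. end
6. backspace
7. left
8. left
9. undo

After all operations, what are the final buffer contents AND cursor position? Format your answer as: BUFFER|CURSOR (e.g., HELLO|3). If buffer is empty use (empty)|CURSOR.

After op 1 (insert('T')): buf='TANHY' cursor=1
After op 2 (delete): buf='TNHY' cursor=1
After op 3 (backspace): buf='NHY' cursor=0
After op 4 (left): buf='NHY' cursor=0
After op 5 (end): buf='NHY' cursor=3
After op 6 (backspace): buf='NH' cursor=2
After op 7 (left): buf='NH' cursor=1
After op 8 (left): buf='NH' cursor=0
After op 9 (undo): buf='NHY' cursor=3

Answer: NHY|3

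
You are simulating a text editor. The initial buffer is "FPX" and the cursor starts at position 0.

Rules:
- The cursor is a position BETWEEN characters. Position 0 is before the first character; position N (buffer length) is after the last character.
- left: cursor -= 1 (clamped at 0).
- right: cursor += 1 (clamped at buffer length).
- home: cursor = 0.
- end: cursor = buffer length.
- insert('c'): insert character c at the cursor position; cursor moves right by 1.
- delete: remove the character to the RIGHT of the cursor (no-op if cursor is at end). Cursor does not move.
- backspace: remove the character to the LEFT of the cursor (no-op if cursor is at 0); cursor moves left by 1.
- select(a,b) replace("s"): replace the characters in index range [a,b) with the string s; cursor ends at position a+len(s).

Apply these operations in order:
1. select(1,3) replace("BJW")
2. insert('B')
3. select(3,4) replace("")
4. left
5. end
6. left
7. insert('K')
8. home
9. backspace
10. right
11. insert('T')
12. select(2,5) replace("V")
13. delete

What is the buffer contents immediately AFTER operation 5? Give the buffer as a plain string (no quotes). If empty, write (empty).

After op 1 (select(1,3) replace("BJW")): buf='FBJW' cursor=4
After op 2 (insert('B')): buf='FBJWB' cursor=5
After op 3 (select(3,4) replace("")): buf='FBJB' cursor=3
After op 4 (left): buf='FBJB' cursor=2
After op 5 (end): buf='FBJB' cursor=4

Answer: FBJB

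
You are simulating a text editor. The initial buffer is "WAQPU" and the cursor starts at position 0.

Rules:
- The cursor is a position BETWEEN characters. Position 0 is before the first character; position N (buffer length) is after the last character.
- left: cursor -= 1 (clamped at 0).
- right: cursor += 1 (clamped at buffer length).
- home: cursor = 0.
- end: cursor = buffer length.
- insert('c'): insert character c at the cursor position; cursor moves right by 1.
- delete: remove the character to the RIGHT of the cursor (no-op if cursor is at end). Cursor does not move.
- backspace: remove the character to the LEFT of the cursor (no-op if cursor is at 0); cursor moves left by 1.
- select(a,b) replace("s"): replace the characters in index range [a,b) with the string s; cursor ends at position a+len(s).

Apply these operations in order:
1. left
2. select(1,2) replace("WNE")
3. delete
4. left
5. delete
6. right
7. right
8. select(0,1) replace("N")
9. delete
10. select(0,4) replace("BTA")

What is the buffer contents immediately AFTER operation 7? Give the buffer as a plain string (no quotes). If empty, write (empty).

Answer: WWNPU

Derivation:
After op 1 (left): buf='WAQPU' cursor=0
After op 2 (select(1,2) replace("WNE")): buf='WWNEQPU' cursor=4
After op 3 (delete): buf='WWNEPU' cursor=4
After op 4 (left): buf='WWNEPU' cursor=3
After op 5 (delete): buf='WWNPU' cursor=3
After op 6 (right): buf='WWNPU' cursor=4
After op 7 (right): buf='WWNPU' cursor=5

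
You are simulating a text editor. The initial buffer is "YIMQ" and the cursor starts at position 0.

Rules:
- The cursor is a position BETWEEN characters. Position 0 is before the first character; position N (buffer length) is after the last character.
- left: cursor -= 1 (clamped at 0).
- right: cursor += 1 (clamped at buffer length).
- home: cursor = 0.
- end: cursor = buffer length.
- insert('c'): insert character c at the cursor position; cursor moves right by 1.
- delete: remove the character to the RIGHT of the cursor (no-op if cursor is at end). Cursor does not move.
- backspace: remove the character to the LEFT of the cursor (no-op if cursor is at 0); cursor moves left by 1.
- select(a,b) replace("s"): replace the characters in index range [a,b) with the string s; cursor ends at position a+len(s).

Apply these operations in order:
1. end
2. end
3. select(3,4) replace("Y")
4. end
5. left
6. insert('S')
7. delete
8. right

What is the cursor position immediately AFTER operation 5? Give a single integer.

After op 1 (end): buf='YIMQ' cursor=4
After op 2 (end): buf='YIMQ' cursor=4
After op 3 (select(3,4) replace("Y")): buf='YIMY' cursor=4
After op 4 (end): buf='YIMY' cursor=4
After op 5 (left): buf='YIMY' cursor=3

Answer: 3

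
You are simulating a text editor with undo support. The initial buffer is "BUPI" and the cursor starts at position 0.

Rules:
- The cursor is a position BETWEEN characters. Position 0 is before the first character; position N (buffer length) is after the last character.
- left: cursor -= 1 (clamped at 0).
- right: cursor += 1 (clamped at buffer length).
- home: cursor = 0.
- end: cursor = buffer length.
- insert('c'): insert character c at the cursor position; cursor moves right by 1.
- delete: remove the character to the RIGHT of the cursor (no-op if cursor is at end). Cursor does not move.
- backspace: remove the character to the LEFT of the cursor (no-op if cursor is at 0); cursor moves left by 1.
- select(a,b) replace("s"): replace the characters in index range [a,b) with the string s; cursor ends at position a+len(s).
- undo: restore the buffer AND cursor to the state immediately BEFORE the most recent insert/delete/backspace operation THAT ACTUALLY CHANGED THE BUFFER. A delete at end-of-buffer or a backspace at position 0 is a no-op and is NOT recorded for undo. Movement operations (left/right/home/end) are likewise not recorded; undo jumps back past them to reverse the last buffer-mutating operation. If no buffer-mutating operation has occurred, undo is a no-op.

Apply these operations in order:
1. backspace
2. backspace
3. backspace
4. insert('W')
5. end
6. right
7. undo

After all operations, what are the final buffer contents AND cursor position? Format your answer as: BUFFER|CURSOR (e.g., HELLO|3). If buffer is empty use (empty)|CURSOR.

After op 1 (backspace): buf='BUPI' cursor=0
After op 2 (backspace): buf='BUPI' cursor=0
After op 3 (backspace): buf='BUPI' cursor=0
After op 4 (insert('W')): buf='WBUPI' cursor=1
After op 5 (end): buf='WBUPI' cursor=5
After op 6 (right): buf='WBUPI' cursor=5
After op 7 (undo): buf='BUPI' cursor=0

Answer: BUPI|0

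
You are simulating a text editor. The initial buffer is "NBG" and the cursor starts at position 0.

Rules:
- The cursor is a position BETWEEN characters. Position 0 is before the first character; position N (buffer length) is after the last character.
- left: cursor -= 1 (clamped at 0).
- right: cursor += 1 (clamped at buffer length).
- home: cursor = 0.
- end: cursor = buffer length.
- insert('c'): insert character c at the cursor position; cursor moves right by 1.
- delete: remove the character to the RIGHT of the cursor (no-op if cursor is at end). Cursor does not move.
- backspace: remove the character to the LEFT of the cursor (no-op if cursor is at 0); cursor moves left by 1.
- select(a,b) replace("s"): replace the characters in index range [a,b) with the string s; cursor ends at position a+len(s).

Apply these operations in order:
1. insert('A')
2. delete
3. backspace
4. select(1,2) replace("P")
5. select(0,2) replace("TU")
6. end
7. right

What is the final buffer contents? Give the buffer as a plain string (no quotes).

Answer: TU

Derivation:
After op 1 (insert('A')): buf='ANBG' cursor=1
After op 2 (delete): buf='ABG' cursor=1
After op 3 (backspace): buf='BG' cursor=0
After op 4 (select(1,2) replace("P")): buf='BP' cursor=2
After op 5 (select(0,2) replace("TU")): buf='TU' cursor=2
After op 6 (end): buf='TU' cursor=2
After op 7 (right): buf='TU' cursor=2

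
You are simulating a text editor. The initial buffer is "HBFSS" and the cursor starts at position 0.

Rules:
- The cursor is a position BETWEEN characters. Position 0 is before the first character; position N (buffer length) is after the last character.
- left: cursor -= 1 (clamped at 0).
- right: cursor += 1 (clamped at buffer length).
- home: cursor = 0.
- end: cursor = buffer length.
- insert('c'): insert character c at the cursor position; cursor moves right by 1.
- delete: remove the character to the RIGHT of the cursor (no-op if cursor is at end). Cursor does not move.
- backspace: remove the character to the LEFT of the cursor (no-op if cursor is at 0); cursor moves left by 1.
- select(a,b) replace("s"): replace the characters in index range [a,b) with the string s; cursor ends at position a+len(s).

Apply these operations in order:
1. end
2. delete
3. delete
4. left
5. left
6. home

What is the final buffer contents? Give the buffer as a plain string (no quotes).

Answer: HBFSS

Derivation:
After op 1 (end): buf='HBFSS' cursor=5
After op 2 (delete): buf='HBFSS' cursor=5
After op 3 (delete): buf='HBFSS' cursor=5
After op 4 (left): buf='HBFSS' cursor=4
After op 5 (left): buf='HBFSS' cursor=3
After op 6 (home): buf='HBFSS' cursor=0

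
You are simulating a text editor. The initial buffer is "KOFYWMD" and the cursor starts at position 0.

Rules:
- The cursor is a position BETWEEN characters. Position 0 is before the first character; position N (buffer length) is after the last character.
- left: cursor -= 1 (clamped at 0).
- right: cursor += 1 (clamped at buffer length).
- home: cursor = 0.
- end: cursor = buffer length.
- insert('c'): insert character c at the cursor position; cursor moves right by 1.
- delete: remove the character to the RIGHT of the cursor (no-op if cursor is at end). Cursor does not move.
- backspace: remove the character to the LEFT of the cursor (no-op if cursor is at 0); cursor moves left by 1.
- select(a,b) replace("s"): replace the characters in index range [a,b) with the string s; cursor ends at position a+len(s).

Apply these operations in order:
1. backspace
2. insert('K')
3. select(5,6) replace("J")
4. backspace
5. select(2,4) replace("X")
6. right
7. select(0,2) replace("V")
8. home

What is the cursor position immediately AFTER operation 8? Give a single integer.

After op 1 (backspace): buf='KOFYWMD' cursor=0
After op 2 (insert('K')): buf='KKOFYWMD' cursor=1
After op 3 (select(5,6) replace("J")): buf='KKOFYJMD' cursor=6
After op 4 (backspace): buf='KKOFYMD' cursor=5
After op 5 (select(2,4) replace("X")): buf='KKXYMD' cursor=3
After op 6 (right): buf='KKXYMD' cursor=4
After op 7 (select(0,2) replace("V")): buf='VXYMD' cursor=1
After op 8 (home): buf='VXYMD' cursor=0

Answer: 0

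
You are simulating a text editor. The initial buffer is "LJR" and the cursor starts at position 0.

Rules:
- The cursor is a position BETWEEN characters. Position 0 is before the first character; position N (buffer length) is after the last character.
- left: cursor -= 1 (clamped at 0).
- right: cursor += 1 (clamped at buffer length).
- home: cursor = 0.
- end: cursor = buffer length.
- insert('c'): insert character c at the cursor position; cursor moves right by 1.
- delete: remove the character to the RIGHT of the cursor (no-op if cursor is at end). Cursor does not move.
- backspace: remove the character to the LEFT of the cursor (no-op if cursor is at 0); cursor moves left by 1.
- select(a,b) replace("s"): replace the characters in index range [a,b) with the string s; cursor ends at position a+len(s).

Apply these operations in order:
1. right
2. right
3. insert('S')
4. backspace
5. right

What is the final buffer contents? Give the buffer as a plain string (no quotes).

After op 1 (right): buf='LJR' cursor=1
After op 2 (right): buf='LJR' cursor=2
After op 3 (insert('S')): buf='LJSR' cursor=3
After op 4 (backspace): buf='LJR' cursor=2
After op 5 (right): buf='LJR' cursor=3

Answer: LJR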